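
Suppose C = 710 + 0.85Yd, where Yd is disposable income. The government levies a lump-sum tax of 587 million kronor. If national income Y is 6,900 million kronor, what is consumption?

Yd = Y − T = 6900 − 587 = 6313
C = 710 + 0.85(6313) = 710 + 5366.05 = 6076.05

C = 6076.05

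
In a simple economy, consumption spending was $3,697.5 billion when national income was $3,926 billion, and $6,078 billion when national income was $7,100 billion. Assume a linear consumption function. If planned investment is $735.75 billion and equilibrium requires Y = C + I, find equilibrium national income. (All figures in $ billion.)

Y = 5955

MPC = (6078 − 3697.5)/(7100 − 3926) = 2380.5/3174 = 0.75
a = 3697.5 − 0.75(3926) = 753
Equilibrium: Y = 753 + 0.75Y + 735.75
0.25Y = 1488.75, so Y = 1488.75/0.25 = 5955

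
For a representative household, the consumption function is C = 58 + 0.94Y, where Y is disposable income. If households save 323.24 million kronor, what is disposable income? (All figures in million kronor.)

Y = 6354

S = Y − C = -58 + 0.06Y
-58 + 0.06Y = 323.24, so 0.06Y = 381.24 and Y = 6354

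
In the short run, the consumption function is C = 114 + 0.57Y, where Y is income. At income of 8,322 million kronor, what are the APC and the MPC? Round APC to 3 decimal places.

APC = 0.584; MPC = 0.57

MPC = 0.57 (the slope of the consumption function)
C = 114 + 0.57(8322) = 4857.54, so APC = 4857.54/8322 = 0.584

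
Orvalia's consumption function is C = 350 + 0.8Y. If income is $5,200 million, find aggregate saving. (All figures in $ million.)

C = 350 + 0.8(5200) = 350 + 4160 = 4510
S = Y − C = 5200 − 4510 = 690

S = 690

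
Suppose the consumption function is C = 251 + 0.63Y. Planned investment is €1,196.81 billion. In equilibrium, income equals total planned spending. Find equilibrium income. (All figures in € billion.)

Y = 3913

Y = C + I = 251 + 0.63Y + 1196.81
Y − 0.63Y = 1447.81
0.37Y = 1447.81, so Y = 1447.81/0.37 = 3913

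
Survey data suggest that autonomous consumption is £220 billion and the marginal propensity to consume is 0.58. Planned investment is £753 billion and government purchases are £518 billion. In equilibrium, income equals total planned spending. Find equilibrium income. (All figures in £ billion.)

Y = C + I + G = 220 + 0.58Y + 753 + 518
Y − 0.58Y = 1491
0.42Y = 1491, so Y = 1491/0.42 = 3550

Y = 3550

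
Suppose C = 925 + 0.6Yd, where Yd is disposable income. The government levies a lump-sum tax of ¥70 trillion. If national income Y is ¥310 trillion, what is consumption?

C = 1069

Yd = Y − T = 310 − 70 = 240
C = 925 + 0.6(240) = 925 + 144 = 1069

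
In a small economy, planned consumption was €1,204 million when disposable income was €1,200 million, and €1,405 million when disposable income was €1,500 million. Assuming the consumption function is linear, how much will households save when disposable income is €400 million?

MPC = (1405 − 1204)/(1500 − 1200) = 201/300 = 0.67
a = 1204 − 0.67(1200) = 1204 − 804 = 400
C = 400 + 0.67(400) = 668
S = 400 − 668 = -268

S = -268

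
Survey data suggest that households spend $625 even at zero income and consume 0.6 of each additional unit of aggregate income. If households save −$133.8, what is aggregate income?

S = Y − C = -625 + 0.4Y
-625 + 0.4Y = -133.8, so 0.4Y = 491.2 and Y = 1228

Y = 1228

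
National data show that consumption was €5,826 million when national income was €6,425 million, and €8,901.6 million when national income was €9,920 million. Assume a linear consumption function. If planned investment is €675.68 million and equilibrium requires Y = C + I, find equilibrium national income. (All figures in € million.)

MPC = (8901.6 − 5826)/(9920 − 6425) = 3075.6/3495 = 0.88
a = 5826 − 0.88(6425) = 172
Equilibrium: Y = 172 + 0.88Y + 675.68
0.12Y = 847.68, so Y = 847.68/0.12 = 7064

Y = 7064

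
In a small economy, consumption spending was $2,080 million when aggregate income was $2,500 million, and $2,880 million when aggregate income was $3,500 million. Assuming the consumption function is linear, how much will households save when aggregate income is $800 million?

MPC = (2880 − 2080)/(3500 − 2500) = 800/1000 = 0.8
a = 2080 − 0.8(2500) = 2080 − 2000 = 80
C = 80 + 0.8(800) = 720
S = 800 − 720 = 80

S = 80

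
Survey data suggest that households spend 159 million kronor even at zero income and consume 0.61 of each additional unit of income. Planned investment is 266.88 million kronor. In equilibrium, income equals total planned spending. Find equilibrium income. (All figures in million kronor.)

Y = 1092

Y = C + I = 159 + 0.61Y + 266.88
Y − 0.61Y = 425.88
0.39Y = 425.88, so Y = 425.88/0.39 = 1092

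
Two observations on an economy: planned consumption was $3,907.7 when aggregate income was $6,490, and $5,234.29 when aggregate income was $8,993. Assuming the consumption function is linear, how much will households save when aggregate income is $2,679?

S = 791.13

MPC = (5234.29 − 3907.7)/(8993 − 6490) = 1326.59/2503 = 0.53
a = 3907.7 − 0.53(6490) = 3907.7 − 3439.7 = 468
C = 468 + 0.53(2679) = 1887.87
S = 2679 − 1887.87 = 791.13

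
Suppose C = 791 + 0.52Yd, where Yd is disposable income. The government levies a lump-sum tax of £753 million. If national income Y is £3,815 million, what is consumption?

C = 2383.24

Yd = Y − T = 3815 − 753 = 3062
C = 791 + 0.52(3062) = 791 + 1592.24 = 2383.24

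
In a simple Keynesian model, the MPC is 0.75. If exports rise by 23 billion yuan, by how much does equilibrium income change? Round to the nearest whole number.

ΔY ≈ 92

The multiplier is 1/(1 − MPC) = 1/0.25.
ΔY = 23/0.25 = 92.00 ≈ 92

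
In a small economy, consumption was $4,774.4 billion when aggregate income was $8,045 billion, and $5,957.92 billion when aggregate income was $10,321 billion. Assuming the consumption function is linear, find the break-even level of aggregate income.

MPC = (5957.92 − 4774.4)/(10321 − 8045) = 1183.52/2276 = 0.52
a = 4774.4 − 0.52(8045) = 4774.4 − 4183.4 = 591
Break-even: Y = a/(1−MPC) = 591/0.48 = 1231.25

Y = 1231.25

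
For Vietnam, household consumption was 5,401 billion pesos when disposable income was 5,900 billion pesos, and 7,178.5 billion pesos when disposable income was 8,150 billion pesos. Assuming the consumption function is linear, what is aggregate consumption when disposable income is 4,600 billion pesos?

MPC = (7178.5 − 5401)/(8150 − 5900) = 1777.5/2250 = 0.79
a = 5401 − 0.79(5900) = 5401 − 4661 = 740
C = 740 + 0.79(4600) = 740 + 3634 = 4374

C = 4374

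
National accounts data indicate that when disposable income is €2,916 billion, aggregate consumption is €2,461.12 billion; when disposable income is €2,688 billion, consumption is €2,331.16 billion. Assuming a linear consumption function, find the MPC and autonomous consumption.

MPC = 0.57; a = 799

MPC = ΔC/ΔY = (2461.12 − 2331.16)/(2916 − 2688) = 129.96/228 = 0.57
a = C − MPC·Y = 2331.16 − 0.57(2688) = 2331.16 − 1532.16 = 799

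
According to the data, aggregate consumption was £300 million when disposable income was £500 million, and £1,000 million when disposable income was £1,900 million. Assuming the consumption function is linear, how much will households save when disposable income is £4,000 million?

MPC = (1000 − 300)/(1900 − 500) = 700/1400 = 0.5
a = 300 − 0.5(500) = 300 − 250 = 50
C = 50 + 0.5(4000) = 2050
S = 4000 − 2050 = 1950

S = 1950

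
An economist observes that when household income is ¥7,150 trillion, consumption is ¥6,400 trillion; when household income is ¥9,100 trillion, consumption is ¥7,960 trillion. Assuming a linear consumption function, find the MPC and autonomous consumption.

MPC = ΔC/ΔY = (7960 − 6400)/(9100 − 7150) = 1560/1950 = 0.8
a = C − MPC·Y = 6400 − 0.8(7150) = 6400 − 5720 = 680

MPC = 0.8; a = 680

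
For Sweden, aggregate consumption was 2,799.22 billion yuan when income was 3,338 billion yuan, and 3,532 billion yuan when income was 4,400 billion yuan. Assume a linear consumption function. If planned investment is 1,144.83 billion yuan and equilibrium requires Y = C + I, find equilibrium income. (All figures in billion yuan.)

MPC = (3532 − 2799.22)/(4400 − 3338) = 732.78/1062 = 0.69
a = 2799.22 − 0.69(3338) = 496
Equilibrium: Y = 496 + 0.69Y + 1144.83
0.31Y = 1640.83, so Y = 1640.83/0.31 = 5293

Y = 5293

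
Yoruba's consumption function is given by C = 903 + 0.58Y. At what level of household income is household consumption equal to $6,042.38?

Y = 8861

903 + 0.58Y = 6042.38
0.58Y = 5139.38, so Y = 5139.38/0.58 = 8861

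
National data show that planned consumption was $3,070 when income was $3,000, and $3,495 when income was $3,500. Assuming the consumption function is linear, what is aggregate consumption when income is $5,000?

MPC = (3495 − 3070)/(3500 − 3000) = 425/500 = 0.85
a = 3070 − 0.85(3000) = 3070 − 2550 = 520
C = 520 + 0.85(5000) = 520 + 4250 = 4770

C = 4770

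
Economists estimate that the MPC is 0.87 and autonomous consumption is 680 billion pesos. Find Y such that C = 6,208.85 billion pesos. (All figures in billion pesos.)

Y = 6355

680 + 0.87Y = 6208.85
0.87Y = 5528.85, so Y = 5528.85/0.87 = 6355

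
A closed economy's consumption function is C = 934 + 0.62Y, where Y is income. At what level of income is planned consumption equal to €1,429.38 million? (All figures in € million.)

934 + 0.62Y = 1429.38
0.62Y = 495.38, so Y = 495.38/0.62 = 799

Y = 799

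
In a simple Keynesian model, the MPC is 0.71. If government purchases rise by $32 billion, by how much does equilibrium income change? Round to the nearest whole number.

The multiplier is 1/(1 − MPC) = 1/0.29.
ΔY = 32/0.29 = 110.34 ≈ 110

ΔY ≈ 110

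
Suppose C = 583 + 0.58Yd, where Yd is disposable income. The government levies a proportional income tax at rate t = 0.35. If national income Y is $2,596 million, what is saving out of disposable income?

S = 125.708

Yd = (1 − 0.35)(2596) = 0.65(2596) = 1687.4
C = 583 + 0.58(1687.4) = 583 + 978.692 = 1561.692
S = Yd − C = 1687.4 − 1561.692 = 125.708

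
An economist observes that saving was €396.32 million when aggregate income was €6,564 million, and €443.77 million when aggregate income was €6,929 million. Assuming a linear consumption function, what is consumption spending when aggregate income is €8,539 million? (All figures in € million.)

C = 7885.93

MPS = ΔS/ΔY = (443.77 − 396.32)/(6929 − 6564) = 47.45/365 = 0.13
MPC = 1 − MPS = 0.87
Autonomous saving = 396.32 − 0.13(6564) = -457, so a = 457
C = 457 + 0.87(8539) = 457 + 7428.93 = 7885.93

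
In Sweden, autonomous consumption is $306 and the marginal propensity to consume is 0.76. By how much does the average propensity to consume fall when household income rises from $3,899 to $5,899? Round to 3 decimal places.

At Y = 3899: C = 306 + 0.76(3899) = 3269.24, APC = 3269.24/3899 = 0.8385
At Y = 5899: C = 4789.24, APC = 4789.24/5899 = 0.8119
Fall in APC = 0.8385 − 0.8119 = 0.0266 ≈ 0.027

ΔAPC = 0.027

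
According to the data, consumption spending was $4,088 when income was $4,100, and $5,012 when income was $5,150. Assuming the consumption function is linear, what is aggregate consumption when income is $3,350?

MPC = (5012 − 4088)/(5150 − 4100) = 924/1050 = 0.88
a = 4088 − 0.88(4100) = 4088 − 3608 = 480
C = 480 + 0.88(3350) = 480 + 2948 = 3428

C = 3428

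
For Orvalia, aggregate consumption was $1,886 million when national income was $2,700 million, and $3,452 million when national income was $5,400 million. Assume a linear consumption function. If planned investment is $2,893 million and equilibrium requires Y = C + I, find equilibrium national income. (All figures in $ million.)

MPC = (3452 − 1886)/(5400 − 2700) = 1566/2700 = 0.58
a = 1886 − 0.58(2700) = 320
Equilibrium: Y = 320 + 0.58Y + 2893
0.42Y = 3213, so Y = 3213/0.42 = 7650

Y = 7650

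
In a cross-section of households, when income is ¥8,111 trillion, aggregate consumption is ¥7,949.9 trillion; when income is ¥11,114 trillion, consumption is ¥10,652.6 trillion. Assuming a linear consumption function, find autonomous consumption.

MPC = ΔC/ΔY = (10652.6 − 7949.9)/(11114 − 8111) = 2702.7/3003 = 0.9
a = C − MPC·Y = 7949.9 − 0.9(8111) = 7949.9 − 7299.9 = 650

a = 650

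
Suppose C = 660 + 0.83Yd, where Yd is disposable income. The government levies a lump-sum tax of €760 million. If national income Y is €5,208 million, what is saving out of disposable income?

Yd = Y − T = 5208 − 760 = 4448
C = 660 + 0.83(4448) = 660 + 3691.84 = 4351.84
S = Yd − C = 4448 − 4351.84 = 96.16

S = 96.16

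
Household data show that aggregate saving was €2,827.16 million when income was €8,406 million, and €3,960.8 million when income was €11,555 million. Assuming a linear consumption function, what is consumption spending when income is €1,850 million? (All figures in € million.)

MPS = ΔS/ΔY = (3960.8 − 2827.16)/(11555 − 8406) = 1133.64/3149 = 0.36
MPC = 1 − MPS = 0.64
Autonomous saving = 2827.16 − 0.36(8406) = -199, so a = 199
C = 199 + 0.64(1850) = 199 + 1184 = 1383

C = 1383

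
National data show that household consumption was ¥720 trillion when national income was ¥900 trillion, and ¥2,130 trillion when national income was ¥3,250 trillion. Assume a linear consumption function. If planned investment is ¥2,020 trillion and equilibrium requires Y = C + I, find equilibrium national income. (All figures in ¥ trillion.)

MPC = (2130 − 720)/(3250 − 900) = 1410/2350 = 0.6
a = 720 − 0.6(900) = 180
Equilibrium: Y = 180 + 0.6Y + 2020
0.4Y = 2200, so Y = 2200/0.4 = 5500

Y = 5500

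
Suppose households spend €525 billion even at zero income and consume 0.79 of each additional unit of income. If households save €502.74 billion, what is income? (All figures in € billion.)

S = Y − C = -525 + 0.21Y
-525 + 0.21Y = 502.74, so 0.21Y = 1027.74 and Y = 4894

Y = 4894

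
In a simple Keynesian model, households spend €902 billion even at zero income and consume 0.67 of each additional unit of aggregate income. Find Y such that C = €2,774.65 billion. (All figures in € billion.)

902 + 0.67Y = 2774.65
0.67Y = 1872.65, so Y = 1872.65/0.67 = 2795

Y = 2795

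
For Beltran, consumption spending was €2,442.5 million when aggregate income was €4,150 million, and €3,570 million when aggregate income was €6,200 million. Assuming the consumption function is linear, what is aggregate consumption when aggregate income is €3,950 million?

MPC = (3570 − 2442.5)/(6200 − 4150) = 1127.5/2050 = 0.55
a = 2442.5 − 0.55(4150) = 2442.5 − 2282.5 = 160
C = 160 + 0.55(3950) = 160 + 2172.5 = 2332.5

C = 2332.5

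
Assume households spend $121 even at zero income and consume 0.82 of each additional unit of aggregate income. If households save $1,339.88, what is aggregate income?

S = Y − C = -121 + 0.18Y
-121 + 0.18Y = 1339.88, so 0.18Y = 1460.88 and Y = 8116

Y = 8116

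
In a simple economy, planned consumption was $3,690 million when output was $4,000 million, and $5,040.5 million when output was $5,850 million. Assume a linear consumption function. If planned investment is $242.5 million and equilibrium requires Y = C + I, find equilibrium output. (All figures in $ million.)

MPC = (5040.5 − 3690)/(5850 − 4000) = 1350.5/1850 = 0.73
a = 3690 − 0.73(4000) = 770
Equilibrium: Y = 770 + 0.73Y + 242.5
0.27Y = 1012.5, so Y = 1012.5/0.27 = 3750

Y = 3750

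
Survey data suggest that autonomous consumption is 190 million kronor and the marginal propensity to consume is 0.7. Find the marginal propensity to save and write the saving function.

MPS = 1 − MPC = 1 − 0.7 = 0.3
S = Y − C = -190 + 0.3Y

MPS = 0.3; S = -190 + 0.3Y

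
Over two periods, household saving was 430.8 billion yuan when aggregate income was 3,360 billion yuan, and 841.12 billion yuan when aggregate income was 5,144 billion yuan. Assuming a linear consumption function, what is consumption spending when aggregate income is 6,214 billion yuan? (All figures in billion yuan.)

MPS = ΔS/ΔY = (841.12 − 430.8)/(5144 − 3360) = 410.32/1784 = 0.23
MPC = 1 − MPS = 0.77
Autonomous saving = 430.8 − 0.23(3360) = -342, so a = 342
C = 342 + 0.77(6214) = 342 + 4784.78 = 5126.78

C = 5126.78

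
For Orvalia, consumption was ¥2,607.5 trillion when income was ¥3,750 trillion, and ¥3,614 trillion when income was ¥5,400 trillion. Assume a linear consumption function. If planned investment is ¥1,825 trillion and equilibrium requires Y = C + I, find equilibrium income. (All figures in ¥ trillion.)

MPC = (3614 − 2607.5)/(5400 − 3750) = 1006.5/1650 = 0.61
a = 2607.5 − 0.61(3750) = 320
Equilibrium: Y = 320 + 0.61Y + 1825
0.39Y = 2145, so Y = 2145/0.39 = 5500

Y = 5500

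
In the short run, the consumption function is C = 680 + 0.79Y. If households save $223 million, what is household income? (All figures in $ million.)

Y = 4300

S = Y − C = -680 + 0.21Y
-680 + 0.21Y = 223, so 0.21Y = 903 and Y = 4300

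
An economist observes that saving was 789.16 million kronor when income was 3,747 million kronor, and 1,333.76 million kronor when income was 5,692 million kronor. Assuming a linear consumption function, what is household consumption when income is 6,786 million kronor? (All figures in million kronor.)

C = 5145.92

MPS = ΔS/ΔY = (1333.76 − 789.16)/(5692 − 3747) = 544.6/1945 = 0.28
MPC = 1 − MPS = 0.72
Autonomous saving = 789.16 − 0.28(3747) = -260, so a = 260
C = 260 + 0.72(6786) = 260 + 4885.92 = 5145.92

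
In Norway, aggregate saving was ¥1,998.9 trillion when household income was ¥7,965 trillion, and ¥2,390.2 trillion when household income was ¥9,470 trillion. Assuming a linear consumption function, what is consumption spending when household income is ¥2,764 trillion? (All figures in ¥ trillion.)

C = 2117.36

MPS = ΔS/ΔY = (2390.2 − 1998.9)/(9470 − 7965) = 391.3/1505 = 0.26
MPC = 1 − MPS = 0.74
Autonomous saving = 1998.9 − 0.26(7965) = -72, so a = 72
C = 72 + 0.74(2764) = 72 + 2045.36 = 2117.36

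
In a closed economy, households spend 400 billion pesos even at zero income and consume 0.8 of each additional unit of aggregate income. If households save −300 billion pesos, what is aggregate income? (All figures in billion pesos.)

Y = 500

S = Y − C = -400 + 0.2Y
-400 + 0.2Y = -300, so 0.2Y = 100 and Y = 500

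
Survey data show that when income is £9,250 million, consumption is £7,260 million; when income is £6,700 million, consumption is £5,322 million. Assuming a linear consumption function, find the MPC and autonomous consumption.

MPC = 0.76; a = 230

MPC = ΔC/ΔY = (7260 − 5322)/(9250 − 6700) = 1938/2550 = 0.76
a = C − MPC·Y = 5322 − 0.76(6700) = 5322 − 5092 = 230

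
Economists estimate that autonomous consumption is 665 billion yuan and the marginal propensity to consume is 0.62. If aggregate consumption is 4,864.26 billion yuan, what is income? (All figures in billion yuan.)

665 + 0.62Y = 4864.26
0.62Y = 4199.26, so Y = 4199.26/0.62 = 6773

Y = 6773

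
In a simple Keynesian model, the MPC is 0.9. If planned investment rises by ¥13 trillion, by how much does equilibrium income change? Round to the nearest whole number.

ΔY ≈ 130

The multiplier is 1/(1 − MPC) = 1/0.1.
ΔY = 13/0.1 = 130.00 ≈ 130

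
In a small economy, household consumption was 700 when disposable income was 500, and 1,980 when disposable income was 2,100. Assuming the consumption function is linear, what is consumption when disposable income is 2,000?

MPC = (1980 − 700)/(2100 − 500) = 1280/1600 = 0.8
a = 700 − 0.8(500) = 700 − 400 = 300
C = 300 + 0.8(2000) = 300 + 1600 = 1900

C = 1900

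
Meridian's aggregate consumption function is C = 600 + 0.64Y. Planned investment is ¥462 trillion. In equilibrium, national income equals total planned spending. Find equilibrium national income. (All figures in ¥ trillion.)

Y = C + I = 600 + 0.64Y + 462
Y − 0.64Y = 1062
0.36Y = 1062, so Y = 1062/0.36 = 2950

Y = 2950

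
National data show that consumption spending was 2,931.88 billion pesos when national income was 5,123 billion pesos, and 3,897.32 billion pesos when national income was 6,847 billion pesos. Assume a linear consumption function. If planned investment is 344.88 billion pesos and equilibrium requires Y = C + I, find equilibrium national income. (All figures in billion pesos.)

MPC = (3897.32 − 2931.88)/(6847 − 5123) = 965.44/1724 = 0.56
a = 2931.88 − 0.56(5123) = 63
Equilibrium: Y = 63 + 0.56Y + 344.88
0.44Y = 407.88, so Y = 407.88/0.44 = 927

Y = 927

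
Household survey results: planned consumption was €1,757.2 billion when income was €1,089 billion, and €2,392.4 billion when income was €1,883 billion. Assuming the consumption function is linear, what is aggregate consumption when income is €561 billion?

MPC = (2392.4 − 1757.2)/(1883 − 1089) = 635.2/794 = 0.8
a = 1757.2 − 0.8(1089) = 1757.2 − 871.2 = 886
C = 886 + 0.8(561) = 886 + 448.8 = 1334.8

C = 1334.8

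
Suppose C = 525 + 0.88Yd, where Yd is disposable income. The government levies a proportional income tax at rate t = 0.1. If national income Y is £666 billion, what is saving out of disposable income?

S = -453.072

Yd = (1 − 0.1)(666) = 0.9(666) = 599.4
C = 525 + 0.88(599.4) = 525 + 527.472 = 1052.472
S = Yd − C = 599.4 − 1052.472 = -453.072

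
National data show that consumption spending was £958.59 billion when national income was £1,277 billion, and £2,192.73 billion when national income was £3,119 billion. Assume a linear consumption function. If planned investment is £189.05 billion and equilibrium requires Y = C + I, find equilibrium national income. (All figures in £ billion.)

MPC = (2192.73 − 958.59)/(3119 − 1277) = 1234.14/1842 = 0.67
a = 958.59 − 0.67(1277) = 103
Equilibrium: Y = 103 + 0.67Y + 189.05
0.33Y = 292.05, so Y = 292.05/0.33 = 885

Y = 885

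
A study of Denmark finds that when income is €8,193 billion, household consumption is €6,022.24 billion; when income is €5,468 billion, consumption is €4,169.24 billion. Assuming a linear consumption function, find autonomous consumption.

MPC = ΔC/ΔY = (6022.24 − 4169.24)/(8193 − 5468) = 1853/2725 = 0.68
a = C − MPC·Y = 4169.24 − 0.68(5468) = 4169.24 − 3718.24 = 451

a = 451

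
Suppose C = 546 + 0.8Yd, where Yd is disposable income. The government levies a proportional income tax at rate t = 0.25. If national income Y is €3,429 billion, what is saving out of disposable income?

Yd = (1 − 0.25)(3429) = 0.75(3429) = 2571.75
C = 546 + 0.8(2571.75) = 546 + 2057.4 = 2603.4
S = Yd − C = 2571.75 − 2603.4 = -31.65

S = -31.65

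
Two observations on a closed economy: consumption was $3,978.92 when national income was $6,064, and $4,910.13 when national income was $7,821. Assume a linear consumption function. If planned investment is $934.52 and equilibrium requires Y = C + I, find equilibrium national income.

Y = 3616

MPC = (4910.13 − 3978.92)/(7821 − 6064) = 931.21/1757 = 0.53
a = 3978.92 − 0.53(6064) = 765
Equilibrium: Y = 765 + 0.53Y + 934.52
0.47Y = 1699.52, so Y = 1699.52/0.47 = 3616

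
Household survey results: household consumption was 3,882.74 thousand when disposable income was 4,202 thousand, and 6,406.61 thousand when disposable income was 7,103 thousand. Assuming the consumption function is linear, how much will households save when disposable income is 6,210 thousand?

MPC = (6406.61 − 3882.74)/(7103 − 4202) = 2523.87/2901 = 0.87
a = 3882.74 − 0.87(4202) = 3882.74 − 3655.74 = 227
C = 227 + 0.87(6210) = 5629.7
S = 6210 − 5629.7 = 580.3

S = 580.3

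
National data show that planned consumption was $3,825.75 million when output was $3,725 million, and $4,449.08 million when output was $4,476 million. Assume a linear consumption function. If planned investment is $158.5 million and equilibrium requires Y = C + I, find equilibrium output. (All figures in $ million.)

MPC = (4449.08 − 3825.75)/(4476 − 3725) = 623.33/751 = 0.83
a = 3825.75 − 0.83(3725) = 734
Equilibrium: Y = 734 + 0.83Y + 158.5
0.17Y = 892.5, so Y = 892.5/0.17 = 5250

Y = 5250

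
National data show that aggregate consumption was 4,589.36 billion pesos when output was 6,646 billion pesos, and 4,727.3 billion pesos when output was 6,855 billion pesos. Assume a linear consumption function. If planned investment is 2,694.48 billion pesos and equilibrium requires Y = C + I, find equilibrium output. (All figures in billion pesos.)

MPC = (4727.3 − 4589.36)/(6855 − 6646) = 137.94/209 = 0.66
a = 4589.36 − 0.66(6646) = 203
Equilibrium: Y = 203 + 0.66Y + 2694.48
0.34Y = 2897.48, so Y = 2897.48/0.34 = 8522

Y = 8522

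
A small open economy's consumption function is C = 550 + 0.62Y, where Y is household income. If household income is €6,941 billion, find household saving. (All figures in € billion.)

S = 2087.58

C = 550 + 0.62(6941) = 550 + 4303.42 = 4853.42
S = Y − C = 6941 − 4853.42 = 2087.58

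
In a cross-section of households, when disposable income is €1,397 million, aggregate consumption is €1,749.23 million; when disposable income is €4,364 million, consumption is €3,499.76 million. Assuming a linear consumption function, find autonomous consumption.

a = 925

MPC = ΔC/ΔY = (3499.76 − 1749.23)/(4364 − 1397) = 1750.53/2967 = 0.59
a = C − MPC·Y = 1749.23 − 0.59(1397) = 1749.23 − 824.23 = 925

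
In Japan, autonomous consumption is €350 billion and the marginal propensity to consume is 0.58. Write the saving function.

S = -350 + 0.42Y

S = Y − C = Y − (350 + 0.58Y) = -350 + (1 − 0.58)Y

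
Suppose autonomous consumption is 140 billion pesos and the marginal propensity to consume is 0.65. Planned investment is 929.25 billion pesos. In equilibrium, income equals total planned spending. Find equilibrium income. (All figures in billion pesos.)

Y = C + I = 140 + 0.65Y + 929.25
Y − 0.65Y = 1069.25
0.35Y = 1069.25, so Y = 1069.25/0.35 = 3055

Y = 3055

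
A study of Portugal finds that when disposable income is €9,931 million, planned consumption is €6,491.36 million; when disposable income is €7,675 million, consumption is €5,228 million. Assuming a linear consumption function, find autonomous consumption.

MPC = ΔC/ΔY = (6491.36 − 5228)/(9931 − 7675) = 1263.36/2256 = 0.56
a = C − MPC·Y = 5228 − 0.56(7675) = 5228 − 4298 = 930

a = 930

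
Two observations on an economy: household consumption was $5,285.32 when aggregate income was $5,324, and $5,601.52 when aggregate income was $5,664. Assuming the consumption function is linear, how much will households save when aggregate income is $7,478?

S = 189.46

MPC = (5601.52 − 5285.32)/(5664 − 5324) = 316.2/340 = 0.93
a = 5285.32 − 0.93(5324) = 5285.32 − 4951.32 = 334
C = 334 + 0.93(7478) = 7288.54
S = 7478 − 7288.54 = 189.46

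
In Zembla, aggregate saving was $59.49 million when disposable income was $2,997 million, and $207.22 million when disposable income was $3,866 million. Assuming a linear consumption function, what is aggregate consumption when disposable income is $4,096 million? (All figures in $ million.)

MPS = ΔS/ΔY = (207.22 − 59.49)/(3866 − 2997) = 147.73/869 = 0.17
MPC = 1 − MPS = 0.83
Autonomous saving = 59.49 − 0.17(2997) = -450, so a = 450
C = 450 + 0.83(4096) = 450 + 3399.68 = 3849.68

C = 3849.68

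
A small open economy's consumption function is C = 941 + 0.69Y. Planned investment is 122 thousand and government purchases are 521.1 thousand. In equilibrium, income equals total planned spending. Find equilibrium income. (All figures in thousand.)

Y = C + I + G = 941 + 0.69Y + 122 + 521.1
Y − 0.69Y = 1584.1
0.31Y = 1584.1, so Y = 1584.1/0.31 = 5110

Y = 5110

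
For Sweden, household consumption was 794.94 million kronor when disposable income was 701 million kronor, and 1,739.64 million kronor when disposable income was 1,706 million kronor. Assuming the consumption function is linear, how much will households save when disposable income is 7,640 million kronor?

MPC = (1739.64 − 794.94)/(1706 − 701) = 944.7/1005 = 0.94
a = 794.94 − 0.94(701) = 794.94 − 658.94 = 136
C = 136 + 0.94(7640) = 7317.6
S = 7640 − 7317.6 = 322.4

S = 322.4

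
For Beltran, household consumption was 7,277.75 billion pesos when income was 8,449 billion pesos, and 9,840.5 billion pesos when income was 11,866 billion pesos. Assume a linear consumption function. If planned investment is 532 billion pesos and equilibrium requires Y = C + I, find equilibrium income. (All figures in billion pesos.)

Y = 5892

MPC = (9840.5 − 7277.75)/(11866 − 8449) = 2562.75/3417 = 0.75
a = 7277.75 − 0.75(8449) = 941
Equilibrium: Y = 941 + 0.75Y + 532
0.25Y = 1473, so Y = 1473/0.25 = 5892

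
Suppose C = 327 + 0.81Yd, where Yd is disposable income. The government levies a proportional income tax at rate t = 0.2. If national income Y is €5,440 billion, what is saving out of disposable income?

Yd = (1 − 0.2)(5440) = 0.8(5440) = 4352
C = 327 + 0.81(4352) = 327 + 3525.12 = 3852.12
S = Yd − C = 4352 − 3852.12 = 499.88

S = 499.88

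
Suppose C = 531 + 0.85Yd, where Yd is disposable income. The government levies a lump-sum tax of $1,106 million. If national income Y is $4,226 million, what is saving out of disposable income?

Yd = Y − T = 4226 − 1106 = 3120
C = 531 + 0.85(3120) = 531 + 2652 = 3183
S = Yd − C = 3120 − 3183 = -63

S = -63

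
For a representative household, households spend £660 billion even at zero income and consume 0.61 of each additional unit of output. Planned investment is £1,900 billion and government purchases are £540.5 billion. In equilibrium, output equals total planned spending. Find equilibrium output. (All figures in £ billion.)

Y = 7950

Y = C + I + G = 660 + 0.61Y + 1900 + 540.5
Y − 0.61Y = 3100.5
0.39Y = 3100.5, so Y = 3100.5/0.39 = 7950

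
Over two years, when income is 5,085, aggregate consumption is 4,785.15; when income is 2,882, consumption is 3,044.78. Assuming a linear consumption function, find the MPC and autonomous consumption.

MPC = 0.79; a = 768

MPC = ΔC/ΔY = (4785.15 − 3044.78)/(5085 − 2882) = 1740.37/2203 = 0.79
a = C − MPC·Y = 3044.78 − 0.79(2882) = 3044.78 − 2276.78 = 768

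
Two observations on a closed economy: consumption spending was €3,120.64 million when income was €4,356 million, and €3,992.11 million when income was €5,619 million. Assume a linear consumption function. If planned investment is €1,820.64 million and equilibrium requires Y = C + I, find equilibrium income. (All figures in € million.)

Y = 6244

MPC = (3992.11 − 3120.64)/(5619 − 4356) = 871.47/1263 = 0.69
a = 3120.64 − 0.69(4356) = 115
Equilibrium: Y = 115 + 0.69Y + 1820.64
0.31Y = 1935.64, so Y = 1935.64/0.31 = 6244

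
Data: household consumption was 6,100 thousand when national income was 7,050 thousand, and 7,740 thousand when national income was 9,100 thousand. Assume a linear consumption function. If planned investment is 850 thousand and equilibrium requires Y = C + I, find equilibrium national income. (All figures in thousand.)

MPC = (7740 − 6100)/(9100 − 7050) = 1640/2050 = 0.8
a = 6100 − 0.8(7050) = 460
Equilibrium: Y = 460 + 0.8Y + 850
0.2Y = 1310, so Y = 1310/0.2 = 6550

Y = 6550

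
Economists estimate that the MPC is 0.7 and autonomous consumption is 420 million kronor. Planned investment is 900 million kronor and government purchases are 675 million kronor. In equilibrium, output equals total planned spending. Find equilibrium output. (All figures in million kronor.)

Y = C + I + G = 420 + 0.7Y + 900 + 675
Y − 0.7Y = 1995
0.3Y = 1995, so Y = 1995/0.3 = 6650

Y = 6650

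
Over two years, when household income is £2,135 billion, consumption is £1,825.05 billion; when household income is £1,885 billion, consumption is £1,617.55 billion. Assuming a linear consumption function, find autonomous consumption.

a = 53

MPC = ΔC/ΔY = (1825.05 − 1617.55)/(2135 − 1885) = 207.5/250 = 0.83
a = C − MPC·Y = 1617.55 − 0.83(1885) = 1617.55 − 1564.55 = 53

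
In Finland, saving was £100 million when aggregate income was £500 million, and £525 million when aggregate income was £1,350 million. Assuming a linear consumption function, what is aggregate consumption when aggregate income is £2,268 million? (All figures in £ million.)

C = 1284

MPS = ΔS/ΔY = (525 − 100)/(1350 − 500) = 425/850 = 0.5
MPC = 1 − MPS = 0.5
Autonomous saving = 100 − 0.5(500) = -150, so a = 150
C = 150 + 0.5(2268) = 150 + 1134 = 1284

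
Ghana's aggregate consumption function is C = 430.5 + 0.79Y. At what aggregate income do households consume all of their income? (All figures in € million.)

Y = 2050

At break-even, C = Y: 430.5 + 0.79Y = Y
0.21Y = 430.5, so Y = 430.5/0.21 = 2050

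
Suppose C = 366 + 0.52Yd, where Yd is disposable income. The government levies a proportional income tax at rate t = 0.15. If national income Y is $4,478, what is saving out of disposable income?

S = 1461.024

Yd = (1 − 0.15)(4478) = 0.85(4478) = 3806.3
C = 366 + 0.52(3806.3) = 366 + 1979.276 = 2345.276
S = Yd − C = 3806.3 − 2345.276 = 1461.024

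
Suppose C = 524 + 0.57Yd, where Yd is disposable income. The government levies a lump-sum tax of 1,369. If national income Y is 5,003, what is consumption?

Yd = Y − T = 5003 − 1369 = 3634
C = 524 + 0.57(3634) = 524 + 2071.38 = 2595.38

C = 2595.38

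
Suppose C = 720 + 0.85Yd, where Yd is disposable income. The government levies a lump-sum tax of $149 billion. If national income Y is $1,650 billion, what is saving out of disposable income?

Yd = Y − T = 1650 − 149 = 1501
C = 720 + 0.85(1501) = 720 + 1275.85 = 1995.85
S = Yd − C = 1501 − 1995.85 = -494.85

S = -494.85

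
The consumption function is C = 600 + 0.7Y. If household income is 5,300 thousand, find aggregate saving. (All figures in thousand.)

C = 600 + 0.7(5300) = 600 + 3710 = 4310
S = Y − C = 5300 − 4310 = 990

S = 990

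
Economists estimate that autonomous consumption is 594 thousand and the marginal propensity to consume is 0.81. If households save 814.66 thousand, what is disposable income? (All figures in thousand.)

Y = 7414

S = Y − C = -594 + 0.19Y
-594 + 0.19Y = 814.66, so 0.19Y = 1408.66 and Y = 7414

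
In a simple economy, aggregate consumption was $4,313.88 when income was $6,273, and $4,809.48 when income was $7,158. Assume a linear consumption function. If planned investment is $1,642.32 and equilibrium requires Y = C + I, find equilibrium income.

Y = 5553

MPC = (4809.48 − 4313.88)/(7158 − 6273) = 495.6/885 = 0.56
a = 4313.88 − 0.56(6273) = 801
Equilibrium: Y = 801 + 0.56Y + 1642.32
0.44Y = 2443.32, so Y = 2443.32/0.44 = 5553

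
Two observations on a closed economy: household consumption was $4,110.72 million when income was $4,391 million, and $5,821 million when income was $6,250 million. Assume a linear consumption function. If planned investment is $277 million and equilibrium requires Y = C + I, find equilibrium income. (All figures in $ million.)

Y = 4350

MPC = (5821 − 4110.72)/(6250 − 4391) = 1710.28/1859 = 0.92
a = 4110.72 − 0.92(4391) = 71
Equilibrium: Y = 71 + 0.92Y + 277
0.08Y = 348, so Y = 348/0.08 = 4350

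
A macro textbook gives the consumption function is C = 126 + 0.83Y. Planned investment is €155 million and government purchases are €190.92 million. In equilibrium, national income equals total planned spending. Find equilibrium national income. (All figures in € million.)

Y = C + I + G = 126 + 0.83Y + 155 + 190.92
Y − 0.83Y = 471.92
0.17Y = 471.92, so Y = 471.92/0.17 = 2776

Y = 2776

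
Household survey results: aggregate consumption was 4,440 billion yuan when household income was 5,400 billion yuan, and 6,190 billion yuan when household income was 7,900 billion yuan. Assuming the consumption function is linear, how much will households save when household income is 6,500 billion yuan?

S = 1290

MPC = (6190 − 4440)/(7900 − 5400) = 1750/2500 = 0.7
a = 4440 − 0.7(5400) = 4440 − 3780 = 660
C = 660 + 0.7(6500) = 5210
S = 6500 − 5210 = 1290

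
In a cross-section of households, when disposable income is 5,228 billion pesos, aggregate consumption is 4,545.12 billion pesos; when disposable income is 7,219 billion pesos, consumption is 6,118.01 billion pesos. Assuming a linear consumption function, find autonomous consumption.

a = 415

MPC = ΔC/ΔY = (6118.01 − 4545.12)/(7219 − 5228) = 1572.89/1991 = 0.79
a = C − MPC·Y = 4545.12 − 0.79(5228) = 4545.12 − 4130.12 = 415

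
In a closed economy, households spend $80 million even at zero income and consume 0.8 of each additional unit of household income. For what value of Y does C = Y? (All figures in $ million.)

At break-even, C = Y: 80 + 0.8Y = Y
0.2Y = 80, so Y = 80/0.2 = 400

Y = 400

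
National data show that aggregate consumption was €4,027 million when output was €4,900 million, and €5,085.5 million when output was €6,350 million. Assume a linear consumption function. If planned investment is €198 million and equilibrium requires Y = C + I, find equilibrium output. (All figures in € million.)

MPC = (5085.5 − 4027)/(6350 − 4900) = 1058.5/1450 = 0.73
a = 4027 − 0.73(4900) = 450
Equilibrium: Y = 450 + 0.73Y + 198
0.27Y = 648, so Y = 648/0.27 = 2400

Y = 2400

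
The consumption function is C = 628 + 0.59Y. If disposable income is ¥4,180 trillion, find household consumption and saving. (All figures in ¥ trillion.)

C = 628 + 0.59(4180) = 628 + 2466.2 = 3094.2
S = Y − C = 4180 − 3094.2 = 1085.8

C = 3094.2; S = 1085.8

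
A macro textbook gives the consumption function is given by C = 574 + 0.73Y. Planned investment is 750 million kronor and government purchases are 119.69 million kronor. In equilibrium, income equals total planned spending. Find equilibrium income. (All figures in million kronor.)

Y = C + I + G = 574 + 0.73Y + 750 + 119.69
Y − 0.73Y = 1443.69
0.27Y = 1443.69, so Y = 1443.69/0.27 = 5347

Y = 5347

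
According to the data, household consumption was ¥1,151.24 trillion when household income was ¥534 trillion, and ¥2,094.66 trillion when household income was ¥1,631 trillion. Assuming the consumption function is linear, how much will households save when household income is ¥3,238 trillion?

MPC = (2094.66 − 1151.24)/(1631 − 534) = 943.42/1097 = 0.86
a = 1151.24 − 0.86(534) = 1151.24 − 459.24 = 692
C = 692 + 0.86(3238) = 3476.68
S = 3238 − 3476.68 = -238.68

S = -238.68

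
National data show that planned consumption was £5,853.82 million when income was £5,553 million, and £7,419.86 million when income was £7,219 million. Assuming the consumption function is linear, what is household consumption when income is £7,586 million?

C = 7764.84

MPC = (7419.86 − 5853.82)/(7219 − 5553) = 1566.04/1666 = 0.94
a = 5853.82 − 0.94(5553) = 5853.82 − 5219.82 = 634
C = 634 + 0.94(7586) = 634 + 7130.84 = 7764.84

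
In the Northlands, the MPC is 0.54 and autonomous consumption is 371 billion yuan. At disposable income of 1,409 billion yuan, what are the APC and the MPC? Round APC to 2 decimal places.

APC = 0.80; MPC = 0.54

MPC = 0.54 (the slope of the consumption function)
C = 371 + 0.54(1409) = 1131.86, so APC = 1131.86/1409 = 0.80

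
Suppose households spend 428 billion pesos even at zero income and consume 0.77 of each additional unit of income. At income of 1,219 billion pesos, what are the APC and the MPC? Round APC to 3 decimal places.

MPC = 0.77 (the slope of the consumption function)
C = 428 + 0.77(1219) = 1366.63, so APC = 1366.63/1219 = 1.121

APC = 1.121; MPC = 0.77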